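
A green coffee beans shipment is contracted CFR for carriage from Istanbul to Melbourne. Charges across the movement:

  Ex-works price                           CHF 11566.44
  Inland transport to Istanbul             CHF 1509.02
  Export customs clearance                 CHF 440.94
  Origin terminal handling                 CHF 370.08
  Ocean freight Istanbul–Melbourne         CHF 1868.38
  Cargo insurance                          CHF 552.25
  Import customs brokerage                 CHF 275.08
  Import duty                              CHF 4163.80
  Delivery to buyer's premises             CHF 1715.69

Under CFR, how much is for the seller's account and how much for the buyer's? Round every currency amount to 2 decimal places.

CFR: the seller pays costs through ocean freight to the destination port, but not insurance.
Seller's account: goods 11566.44 + inland to port 1509.02 + export clearance 440.94 + origin terminal 370.08 + freight 1868.38 = 15754.86
Buyer's account: insurance 552.25 + brokerage 275.08 + duty 4163.80 + delivery 1715.69 = 6706.82

Seller: CHF 15754.86; buyer: CHF 6706.82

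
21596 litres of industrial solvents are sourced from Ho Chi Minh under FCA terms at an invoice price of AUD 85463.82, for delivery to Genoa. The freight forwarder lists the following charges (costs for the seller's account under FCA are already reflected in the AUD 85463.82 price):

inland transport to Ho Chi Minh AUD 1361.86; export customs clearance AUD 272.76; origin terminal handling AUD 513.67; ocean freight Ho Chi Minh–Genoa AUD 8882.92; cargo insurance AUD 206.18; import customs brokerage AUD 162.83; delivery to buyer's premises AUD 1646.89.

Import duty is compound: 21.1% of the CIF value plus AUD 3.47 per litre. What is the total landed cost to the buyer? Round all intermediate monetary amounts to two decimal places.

FCA: the seller delivers export-cleared goods to the carrier; the buyer bears costs from that point.
Already in the invoice (seller's account under FCA): inland to port, export clearance — exclude.
CIF value = FCA price + origin terminal + freight + insurance = 85463.82 + 513.67 + 8882.92 + 206.18 = 95066.59
Ad valorem component: 95066.59 × 21.1% = 20059.05
Specific component: 21596 × 3.47 = 74938.12
Import duty = 20059.05 + 74938.12 = 94997.17
Buyer bears: origin terminal 513.67 + freight 8882.92 + insurance 206.18 + brokerage 162.83 + delivery 1646.89 + duty 94997.17 = 106409.66
Landed cost = invoice 85463.82 + 106409.66 = 191873.48

Total landed cost: AUD 191873.48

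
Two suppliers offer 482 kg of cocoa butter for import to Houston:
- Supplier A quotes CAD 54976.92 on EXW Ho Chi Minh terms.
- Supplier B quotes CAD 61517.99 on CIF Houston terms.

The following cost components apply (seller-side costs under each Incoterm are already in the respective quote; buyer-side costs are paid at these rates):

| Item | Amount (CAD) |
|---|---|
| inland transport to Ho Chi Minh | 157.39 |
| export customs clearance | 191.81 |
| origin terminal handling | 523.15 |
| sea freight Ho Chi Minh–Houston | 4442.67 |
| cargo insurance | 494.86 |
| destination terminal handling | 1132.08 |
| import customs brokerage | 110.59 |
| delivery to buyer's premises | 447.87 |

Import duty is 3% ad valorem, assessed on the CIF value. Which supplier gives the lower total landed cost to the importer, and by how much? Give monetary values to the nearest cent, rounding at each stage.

Supplier A is cheaper by CAD 753.13

Supplier A (EXW):
CIF value = EXW price + inland to port + export clearance + origin terminal + freight + insurance = 54976.92 + 157.39 + 191.81 + 523.15 + 4442.67 + 494.86 = 60786.80
Import duty = 60786.80 × 3% = 1823.60
Buyer bears (A): 157.39 + 191.81 + 523.15 + 4442.67 + 494.86 + 1132.08 + 110.59 + 447.87 = 7500.42
Landed cost (A) = invoice 54976.92 + 7500.42 + duty 1823.60 = 64300.94
Supplier B (CIF):
The CIF price already equals the CIF value: 61517.99
Import duty = 61517.99 × 3% = 1845.54
Buyer bears (B): 1132.08 + 110.59 + 447.87 = 1690.54
Landed cost (B) = invoice 61517.99 + 1690.54 + duty 1845.54 = 65054.07
Difference = |64300.94 − 65054.07| = 753.13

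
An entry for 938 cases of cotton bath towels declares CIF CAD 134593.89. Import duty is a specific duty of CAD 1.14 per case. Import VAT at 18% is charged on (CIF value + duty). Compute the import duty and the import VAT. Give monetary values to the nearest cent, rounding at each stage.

Import duty: CAD 1069.32; import VAT: CAD 24419.38

Import duty = 938 × 1.14 = 1069.32
VAT base = CIF + duty = 134593.89 + 1069.32 = 135663.21
Import VAT = 135663.21 × 18% = 24419.38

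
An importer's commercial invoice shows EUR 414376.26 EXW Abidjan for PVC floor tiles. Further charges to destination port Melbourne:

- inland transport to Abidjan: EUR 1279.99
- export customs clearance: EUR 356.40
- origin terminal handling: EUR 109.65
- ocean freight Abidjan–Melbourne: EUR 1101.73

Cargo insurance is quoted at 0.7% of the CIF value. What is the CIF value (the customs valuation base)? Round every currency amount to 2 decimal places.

CIF value: EUR 420165.19

Let C be the CIF value. C = EXW price + pre-shipment costs + freight + 0.7% × C
C − 0.7% × C = 414376.26 + 1279.99 + 356.40 + 109.65 + 1101.73
0.993 × C = 417224.03
C = 417224.03 / 0.993 = 420165.19
Insurance premium = 0.7% × 420165.19 = 2941.16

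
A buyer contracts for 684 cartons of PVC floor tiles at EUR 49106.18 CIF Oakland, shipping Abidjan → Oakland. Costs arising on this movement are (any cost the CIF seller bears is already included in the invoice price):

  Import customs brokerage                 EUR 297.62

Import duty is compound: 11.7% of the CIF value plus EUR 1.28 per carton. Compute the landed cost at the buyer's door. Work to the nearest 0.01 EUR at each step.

CIF: the seller pays costs through ocean freight and marine insurance to the destination port.
The CIF price already equals the CIF value: 49106.18
Ad valorem component: 49106.18 × 11.7% = 5745.42
Specific component: 684 × 1.28 = 875.52
Import duty = 5745.42 + 875.52 = 6620.94
Buyer bears: brokerage 297.62 + duty 6620.94 = 6918.56
Landed cost = invoice 49106.18 + 6918.56 = 56024.74

Total landed cost: EUR 56024.74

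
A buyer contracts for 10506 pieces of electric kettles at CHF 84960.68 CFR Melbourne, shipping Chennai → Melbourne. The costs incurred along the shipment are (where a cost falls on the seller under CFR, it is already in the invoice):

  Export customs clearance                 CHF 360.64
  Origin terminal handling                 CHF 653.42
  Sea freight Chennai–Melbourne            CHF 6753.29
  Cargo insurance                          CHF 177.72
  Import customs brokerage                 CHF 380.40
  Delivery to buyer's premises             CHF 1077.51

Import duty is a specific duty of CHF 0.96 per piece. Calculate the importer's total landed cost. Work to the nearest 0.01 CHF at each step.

Total landed cost: CHF 96682.07

CFR: the seller pays costs through ocean freight to the destination port, but not insurance.
Already in the invoice (seller's account under CFR): export clearance, origin terminal, freight — exclude.
CIF value = CFR price + insurance = 84960.68 + 177.72 = 85138.40
Import duty = 10506 × 0.96 = 10085.76
Buyer bears: insurance 177.72 + brokerage 380.40 + delivery 1077.51 + duty 10085.76 = 11721.39
Landed cost = invoice 84960.68 + 11721.39 = 96682.07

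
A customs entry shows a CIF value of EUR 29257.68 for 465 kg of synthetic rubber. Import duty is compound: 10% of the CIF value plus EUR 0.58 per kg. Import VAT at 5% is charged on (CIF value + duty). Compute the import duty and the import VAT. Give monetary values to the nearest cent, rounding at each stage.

Import duty: EUR 3195.47; import VAT: EUR 1622.66

Ad valorem component: 29257.68 × 10% = 2925.77
Specific component: 465 × 0.58 = 269.70
Import duty = 2925.77 + 269.70 = 3195.47
VAT base = CIF + duty = 29257.68 + 3195.47 = 32453.15
Import VAT = 32453.15 × 5% = 1622.66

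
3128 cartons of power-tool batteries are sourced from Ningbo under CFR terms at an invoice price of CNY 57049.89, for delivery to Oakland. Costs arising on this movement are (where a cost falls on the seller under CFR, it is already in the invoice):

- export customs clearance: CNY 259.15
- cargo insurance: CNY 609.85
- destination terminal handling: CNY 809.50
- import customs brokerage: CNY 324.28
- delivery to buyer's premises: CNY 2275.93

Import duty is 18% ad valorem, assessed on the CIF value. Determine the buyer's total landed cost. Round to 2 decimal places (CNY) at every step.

Total landed cost: CNY 71448.20

CFR: the seller pays costs through ocean freight to the destination port, but not insurance.
Already in the invoice (seller's account under CFR): export clearance — exclude.
CIF value = CFR price + insurance = 57049.89 + 609.85 = 57659.74
Import duty = 57659.74 × 18% = 10378.75
Buyer bears: insurance 609.85 + destination terminal 809.50 + brokerage 324.28 + delivery 2275.93 + duty 10378.75 = 14398.31
Landed cost = invoice 57049.89 + 14398.31 = 71448.20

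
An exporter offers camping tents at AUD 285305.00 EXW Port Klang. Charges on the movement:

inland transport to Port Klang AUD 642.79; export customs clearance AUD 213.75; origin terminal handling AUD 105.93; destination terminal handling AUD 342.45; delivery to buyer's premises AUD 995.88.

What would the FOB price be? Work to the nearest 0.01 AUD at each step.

Not relevant to the conversion: delivery, destination terminal — on the buyer under both terms; not part of either seller's price.
From EXW to FOB, the seller additionally bears: inland to port, export clearance, origin terminal.
FOB price = 285305.00 + 642.79 + 213.75 + 105.93 = 286267.47

FOB price: AUD 286267.47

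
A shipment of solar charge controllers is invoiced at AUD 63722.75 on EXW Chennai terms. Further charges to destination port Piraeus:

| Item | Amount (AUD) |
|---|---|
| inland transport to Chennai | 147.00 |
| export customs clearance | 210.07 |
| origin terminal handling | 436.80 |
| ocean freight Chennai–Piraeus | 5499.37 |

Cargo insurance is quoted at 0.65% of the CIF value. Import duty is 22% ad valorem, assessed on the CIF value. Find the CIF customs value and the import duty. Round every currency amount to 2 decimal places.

CIF value: AUD 70474.07; import duty: AUD 15504.30

Let C be the CIF value. C = EXW price + pre-shipment costs + freight + 0.65% × C
C − 0.65% × C = 63722.75 + 147.00 + 210.07 + 436.80 + 5499.37
0.9935 × C = 70015.99
C = 70015.99 / 0.9935 = 70474.07
Insurance premium = 0.65% × 70474.07 = 458.08
Import duty = 70474.07 × 22% = 15504.30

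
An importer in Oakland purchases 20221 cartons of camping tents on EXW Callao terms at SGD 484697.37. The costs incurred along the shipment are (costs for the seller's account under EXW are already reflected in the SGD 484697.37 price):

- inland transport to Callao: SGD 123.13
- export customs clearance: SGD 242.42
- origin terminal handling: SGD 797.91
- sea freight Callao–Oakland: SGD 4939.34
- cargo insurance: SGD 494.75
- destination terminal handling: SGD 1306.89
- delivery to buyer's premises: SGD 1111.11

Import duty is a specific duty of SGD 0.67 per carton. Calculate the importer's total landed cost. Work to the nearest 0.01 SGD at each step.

Total landed cost: SGD 507260.99

EXW: the seller makes goods available at their premises; the buyer bears all onward costs.
CIF value = EXW price + inland to port + export clearance + origin terminal + freight + insurance = 484697.37 + 123.13 + 242.42 + 797.91 + 4939.34 + 494.75 = 491294.92
Import duty = 20221 × 0.67 = 13548.07
Buyer bears: inland to port 123.13 + export clearance 242.42 + origin terminal 797.91 + freight 4939.34 + insurance 494.75 + destination terminal 1306.89 + delivery 1111.11 + duty 13548.07 = 22563.62
Landed cost = invoice 484697.37 + 22563.62 = 507260.99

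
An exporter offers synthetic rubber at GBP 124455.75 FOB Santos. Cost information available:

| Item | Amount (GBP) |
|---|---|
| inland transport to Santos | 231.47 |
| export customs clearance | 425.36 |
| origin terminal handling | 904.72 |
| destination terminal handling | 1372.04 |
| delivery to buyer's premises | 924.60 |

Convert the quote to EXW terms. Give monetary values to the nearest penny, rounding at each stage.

EXW price: GBP 122894.20

Not relevant to the conversion: destination terminal, delivery — on the buyer under both terms; not part of either seller's price.
From FOB to EXW, the seller no longer bears: inland to port, export clearance, origin terminal.
EXW price = 124455.75 − 231.47 − 425.36 − 904.72 = 122894.20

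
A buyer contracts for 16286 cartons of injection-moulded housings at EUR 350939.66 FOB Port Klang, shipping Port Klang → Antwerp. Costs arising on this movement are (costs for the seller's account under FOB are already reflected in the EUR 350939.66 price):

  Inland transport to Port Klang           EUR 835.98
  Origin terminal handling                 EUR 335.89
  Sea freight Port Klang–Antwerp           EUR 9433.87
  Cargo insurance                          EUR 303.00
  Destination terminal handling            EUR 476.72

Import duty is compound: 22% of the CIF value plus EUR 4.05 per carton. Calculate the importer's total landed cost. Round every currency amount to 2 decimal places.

Total landed cost: EUR 506460.39

FOB: the seller bears costs until goods are on board at the origin port; the buyer bears freight, insurance and all costs thereafter.
Already in the invoice (seller's account under FOB): inland to port, origin terminal — exclude.
CIF value = FOB price + freight + insurance = 350939.66 + 9433.87 + 303.00 = 360676.53
Ad valorem component: 360676.53 × 22% = 79348.84
Specific component: 16286 × 4.05 = 65958.30
Import duty = 79348.84 + 65958.30 = 145307.14
Buyer bears: freight 9433.87 + insurance 303.00 + destination terminal 476.72 + duty 145307.14 = 155520.73
Landed cost = invoice 350939.66 + 155520.73 = 506460.39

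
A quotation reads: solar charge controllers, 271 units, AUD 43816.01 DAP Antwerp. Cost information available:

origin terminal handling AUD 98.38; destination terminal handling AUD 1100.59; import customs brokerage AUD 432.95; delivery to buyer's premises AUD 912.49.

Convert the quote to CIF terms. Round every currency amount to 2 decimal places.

CIF price: AUD 41802.93

Not relevant to the conversion: origin terminal — on the seller under both DAP and CIF; already in the DAP price and stays in the CIF price. brokerage — on the buyer under both terms; not part of either seller's price.
From DAP to CIF, the seller no longer bears: destination terminal, delivery.
CIF price = 43816.01 − 1100.59 − 912.49 = 41802.93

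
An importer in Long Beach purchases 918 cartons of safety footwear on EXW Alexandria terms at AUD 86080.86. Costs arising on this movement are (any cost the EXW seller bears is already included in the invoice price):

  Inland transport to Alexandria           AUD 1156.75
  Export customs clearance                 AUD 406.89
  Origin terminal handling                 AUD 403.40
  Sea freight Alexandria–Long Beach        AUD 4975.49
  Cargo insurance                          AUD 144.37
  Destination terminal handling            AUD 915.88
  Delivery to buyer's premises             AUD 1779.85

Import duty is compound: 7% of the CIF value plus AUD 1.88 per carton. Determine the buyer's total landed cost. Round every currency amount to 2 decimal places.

Total landed cost: AUD 104111.07

EXW: the seller makes goods available at their premises; the buyer bears all onward costs.
CIF value = EXW price + inland to port + export clearance + origin terminal + freight + insurance = 86080.86 + 1156.75 + 406.89 + 403.40 + 4975.49 + 144.37 = 93167.76
Ad valorem component: 93167.76 × 7% = 6521.74
Specific component: 918 × 1.88 = 1725.84
Import duty = 6521.74 + 1725.84 = 8247.58
Buyer bears: inland to port 1156.75 + export clearance 406.89 + origin terminal 403.40 + freight 4975.49 + insurance 144.37 + destination terminal 915.88 + delivery 1779.85 + duty 8247.58 = 18030.21
Landed cost = invoice 86080.86 + 18030.21 = 104111.07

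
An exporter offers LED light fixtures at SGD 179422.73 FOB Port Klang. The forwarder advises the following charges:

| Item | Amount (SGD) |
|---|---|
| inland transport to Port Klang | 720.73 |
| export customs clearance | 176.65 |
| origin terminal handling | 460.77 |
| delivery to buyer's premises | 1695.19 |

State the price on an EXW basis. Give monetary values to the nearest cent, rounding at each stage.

EXW price: SGD 178064.58

Not relevant to the conversion: delivery — on the buyer under both terms; not part of either seller's price.
From FOB to EXW, the seller no longer bears: inland to port, export clearance, origin terminal.
EXW price = 179422.73 − 720.73 − 176.65 − 460.77 = 178064.58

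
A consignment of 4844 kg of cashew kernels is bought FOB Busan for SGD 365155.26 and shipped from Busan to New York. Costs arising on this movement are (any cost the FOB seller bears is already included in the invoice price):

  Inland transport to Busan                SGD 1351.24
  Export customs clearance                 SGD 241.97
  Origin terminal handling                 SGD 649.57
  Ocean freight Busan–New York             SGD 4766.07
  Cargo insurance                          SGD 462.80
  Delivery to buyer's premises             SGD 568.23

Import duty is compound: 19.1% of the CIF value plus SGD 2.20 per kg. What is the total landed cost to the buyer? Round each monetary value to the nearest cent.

FOB: the seller bears costs until goods are on board at the origin port; the buyer bears freight, insurance and all costs thereafter.
Already in the invoice (seller's account under FOB): inland to port, export clearance, origin terminal — exclude.
CIF value = FOB price + freight + insurance = 365155.26 + 4766.07 + 462.80 = 370384.13
Ad valorem component: 370384.13 × 19.1% = 70743.37
Specific component: 4844 × 2.20 = 10656.80
Import duty = 70743.37 + 10656.80 = 81400.17
Buyer bears: freight 4766.07 + insurance 462.80 + delivery 568.23 + duty 81400.17 = 87197.27
Landed cost = invoice 365155.26 + 87197.27 = 452352.53

Total landed cost: SGD 452352.53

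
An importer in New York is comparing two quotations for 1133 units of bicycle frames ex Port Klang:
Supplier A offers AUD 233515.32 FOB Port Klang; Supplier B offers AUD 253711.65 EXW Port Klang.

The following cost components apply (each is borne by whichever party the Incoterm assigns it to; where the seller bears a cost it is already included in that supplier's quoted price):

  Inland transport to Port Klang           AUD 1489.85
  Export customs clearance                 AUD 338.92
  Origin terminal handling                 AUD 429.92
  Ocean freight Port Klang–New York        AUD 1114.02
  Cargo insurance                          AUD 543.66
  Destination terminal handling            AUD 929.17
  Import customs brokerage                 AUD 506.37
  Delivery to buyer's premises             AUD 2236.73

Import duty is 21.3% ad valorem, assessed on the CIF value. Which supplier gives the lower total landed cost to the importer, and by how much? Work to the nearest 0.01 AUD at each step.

Supplier A (FOB):
CIF value = FOB price + freight + insurance = 233515.32 + 1114.02 + 543.66 = 235173.00
Import duty = 235173.00 × 21.3% = 50091.85
Buyer bears (A): 1114.02 + 543.66 + 929.17 + 506.37 + 2236.73 = 5329.95
Landed cost (A) = invoice 233515.32 + 5329.95 + duty 50091.85 = 288937.12
Supplier B (EXW):
CIF value = EXW price + inland to port + export clearance + origin terminal + freight + insurance = 253711.65 + 1489.85 + 338.92 + 429.92 + 1114.02 + 543.66 = 257628.02
Import duty = 257628.02 × 21.3% = 54874.77
Buyer bears (B): 1489.85 + 338.92 + 429.92 + 1114.02 + 543.66 + 929.17 + 506.37 + 2236.73 = 7588.64
Landed cost (B) = invoice 253711.65 + 7588.64 + duty 54874.77 = 316175.06
Difference = |288937.12 − 316175.06| = 27237.94

Supplier A is cheaper by AUD 27237.94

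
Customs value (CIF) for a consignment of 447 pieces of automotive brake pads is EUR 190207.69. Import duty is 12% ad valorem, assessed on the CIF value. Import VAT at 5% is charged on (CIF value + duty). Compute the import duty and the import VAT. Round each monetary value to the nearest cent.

Import duty = 190207.69 × 12% = 22824.92
VAT base = CIF + duty = 190207.69 + 22824.92 = 213032.61
Import VAT = 213032.61 × 5% = 10651.63

Import duty: EUR 22824.92; import VAT: EUR 10651.63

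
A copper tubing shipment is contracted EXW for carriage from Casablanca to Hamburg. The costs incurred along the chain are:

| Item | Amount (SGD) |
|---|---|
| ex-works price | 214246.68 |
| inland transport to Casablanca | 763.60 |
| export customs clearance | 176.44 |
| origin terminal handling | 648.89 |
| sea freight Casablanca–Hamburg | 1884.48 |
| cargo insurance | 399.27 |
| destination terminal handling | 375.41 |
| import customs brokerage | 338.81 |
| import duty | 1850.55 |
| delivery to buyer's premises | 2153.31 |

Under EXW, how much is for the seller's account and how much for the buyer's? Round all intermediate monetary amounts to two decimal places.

Seller: SGD 214246.68; buyer: SGD 8590.76

EXW: the seller makes goods available at their premises; the buyer bears all onward costs.
Seller's account: goods 214246.68 = 214246.68
Buyer's account: inland to port 763.60 + export clearance 176.44 + origin terminal 648.89 + freight 1884.48 + insurance 399.27 + destination terminal 375.41 + brokerage 338.81 + duty 1850.55 + delivery 2153.31 = 8590.76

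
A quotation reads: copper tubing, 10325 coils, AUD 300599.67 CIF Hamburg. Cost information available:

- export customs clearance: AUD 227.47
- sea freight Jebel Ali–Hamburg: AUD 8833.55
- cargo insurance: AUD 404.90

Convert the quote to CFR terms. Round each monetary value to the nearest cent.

Not relevant to the conversion: freight, export clearance — on the seller under both CIF and CFR; already in the CIF price and stays in the CFR price.
From CIF to CFR, the seller no longer bears: insurance.
CFR price = 300599.67 − 404.90 = 300194.77

CFR price: AUD 300194.77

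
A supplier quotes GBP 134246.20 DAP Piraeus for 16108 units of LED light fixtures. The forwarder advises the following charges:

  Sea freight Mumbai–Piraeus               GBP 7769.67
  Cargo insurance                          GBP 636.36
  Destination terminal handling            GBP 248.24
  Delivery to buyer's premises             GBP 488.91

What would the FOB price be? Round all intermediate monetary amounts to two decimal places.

From DAP to FOB, the seller no longer bears: freight, insurance, destination terminal, delivery.
FOB price = 134246.20 − 7769.67 − 636.36 − 248.24 − 488.91 = 125103.02

FOB price: GBP 125103.02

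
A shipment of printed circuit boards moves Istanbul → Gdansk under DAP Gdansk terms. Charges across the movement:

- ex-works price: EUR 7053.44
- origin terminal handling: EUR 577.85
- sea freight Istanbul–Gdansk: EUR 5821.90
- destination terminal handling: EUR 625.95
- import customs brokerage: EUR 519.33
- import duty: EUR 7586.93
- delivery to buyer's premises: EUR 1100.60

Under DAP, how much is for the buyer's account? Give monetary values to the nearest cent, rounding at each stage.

DAP: the seller bears all costs to the named destination except import duty and clearance.
Seller's account: goods 7053.44 + origin terminal 577.85 + freight 5821.90 + destination terminal 625.95 + delivery 1100.60 = 15179.74
Buyer's account: brokerage 519.33 + duty 7586.93 = 8106.26

Buyer's account: EUR 8106.26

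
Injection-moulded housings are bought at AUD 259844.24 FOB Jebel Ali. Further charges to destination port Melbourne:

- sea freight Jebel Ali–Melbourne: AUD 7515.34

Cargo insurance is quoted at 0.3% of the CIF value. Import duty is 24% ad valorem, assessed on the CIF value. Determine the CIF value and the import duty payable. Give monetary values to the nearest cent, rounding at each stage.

Let C be the CIF value. C = FOB price + freight + 0.3% × C
C − 0.3% × C = 259844.24 + 7515.34
0.997 × C = 267359.58
C = 267359.58 / 0.997 = 268164.07
Insurance premium = 0.3% × 268164.07 = 804.49
Import duty = 268164.07 × 24% = 64359.38

CIF value: AUD 268164.07; import duty: AUD 64359.38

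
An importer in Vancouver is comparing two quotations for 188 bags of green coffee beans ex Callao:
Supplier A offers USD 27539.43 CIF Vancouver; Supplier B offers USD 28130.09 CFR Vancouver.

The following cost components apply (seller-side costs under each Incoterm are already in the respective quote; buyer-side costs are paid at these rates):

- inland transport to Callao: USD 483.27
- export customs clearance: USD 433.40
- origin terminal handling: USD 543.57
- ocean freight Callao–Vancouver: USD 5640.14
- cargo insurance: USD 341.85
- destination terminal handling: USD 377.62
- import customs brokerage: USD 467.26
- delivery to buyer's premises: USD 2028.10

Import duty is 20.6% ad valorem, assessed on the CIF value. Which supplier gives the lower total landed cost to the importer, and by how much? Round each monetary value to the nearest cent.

Supplier A is cheaper by USD 1124.61

Supplier A (CIF):
The CIF price already equals the CIF value: 27539.43
Import duty = 27539.43 × 20.6% = 5673.12
Buyer bears (A): 377.62 + 467.26 + 2028.10 = 2872.98
Landed cost (A) = invoice 27539.43 + 2872.98 + duty 5673.12 = 36085.53
Supplier B (CFR):
CIF value = CFR price + insurance = 28130.09 + 341.85 = 28471.94
Import duty = 28471.94 × 20.6% = 5865.22
Buyer bears (B): 341.85 + 377.62 + 467.26 + 2028.10 = 3214.83
Landed cost (B) = invoice 28130.09 + 3214.83 + duty 5865.22 = 37210.14
Difference = |36085.53 − 37210.14| = 1124.61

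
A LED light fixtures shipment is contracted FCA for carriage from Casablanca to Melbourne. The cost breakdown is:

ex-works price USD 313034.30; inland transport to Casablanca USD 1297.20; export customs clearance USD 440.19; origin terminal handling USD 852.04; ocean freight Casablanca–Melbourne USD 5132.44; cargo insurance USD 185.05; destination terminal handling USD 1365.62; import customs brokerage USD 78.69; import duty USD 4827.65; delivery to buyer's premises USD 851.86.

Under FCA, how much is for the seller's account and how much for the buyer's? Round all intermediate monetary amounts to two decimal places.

FCA: the seller delivers export-cleared goods to the carrier; the buyer bears costs from that point.
Seller's account: goods 313034.30 + inland to port 1297.20 + export clearance 440.19 = 314771.69
Buyer's account: origin terminal 852.04 + freight 5132.44 + insurance 185.05 + destination terminal 1365.62 + brokerage 78.69 + duty 4827.65 + delivery 851.86 = 13293.35

Seller: USD 314771.69; buyer: USD 13293.35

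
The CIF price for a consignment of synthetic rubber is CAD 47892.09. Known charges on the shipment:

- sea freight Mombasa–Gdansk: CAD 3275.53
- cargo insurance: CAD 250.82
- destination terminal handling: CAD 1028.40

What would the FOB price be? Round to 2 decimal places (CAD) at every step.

Not relevant to the conversion: destination terminal — on the buyer under both terms; not part of either seller's price.
From CIF to FOB, the seller no longer bears: freight, insurance.
FOB price = 47892.09 − 3275.53 − 250.82 = 44365.74

FOB price: CAD 44365.74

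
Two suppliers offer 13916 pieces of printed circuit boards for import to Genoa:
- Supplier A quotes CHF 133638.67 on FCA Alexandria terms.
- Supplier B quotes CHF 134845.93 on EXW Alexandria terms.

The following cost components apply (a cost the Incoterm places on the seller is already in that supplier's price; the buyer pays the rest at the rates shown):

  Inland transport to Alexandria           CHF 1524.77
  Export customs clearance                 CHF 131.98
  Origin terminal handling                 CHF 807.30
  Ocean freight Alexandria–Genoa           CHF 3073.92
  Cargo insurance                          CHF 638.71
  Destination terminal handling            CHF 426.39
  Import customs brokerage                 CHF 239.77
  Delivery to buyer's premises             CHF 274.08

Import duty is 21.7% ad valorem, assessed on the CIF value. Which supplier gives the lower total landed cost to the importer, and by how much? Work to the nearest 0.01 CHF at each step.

Supplier A (FCA):
CIF value = FCA price + origin terminal + freight + insurance = 133638.67 + 807.30 + 3073.92 + 638.71 = 138158.60
Import duty = 138158.60 × 21.7% = 29980.42
Buyer bears (A): 807.30 + 3073.92 + 638.71 + 426.39 + 239.77 + 274.08 = 5460.17
Landed cost (A) = invoice 133638.67 + 5460.17 + duty 29980.42 = 169079.26
Supplier B (EXW):
CIF value = EXW price + inland to port + export clearance + origin terminal + freight + insurance = 134845.93 + 1524.77 + 131.98 + 807.30 + 3073.92 + 638.71 = 141022.61
Import duty = 141022.61 × 21.7% = 30601.91
Buyer bears (B): 1524.77 + 131.98 + 807.30 + 3073.92 + 638.71 + 426.39 + 239.77 + 274.08 = 7116.92
Landed cost (B) = invoice 134845.93 + 7116.92 + duty 30601.91 = 172564.76
Difference = |169079.26 − 172564.76| = 3485.50

Supplier A is cheaper by CHF 3485.50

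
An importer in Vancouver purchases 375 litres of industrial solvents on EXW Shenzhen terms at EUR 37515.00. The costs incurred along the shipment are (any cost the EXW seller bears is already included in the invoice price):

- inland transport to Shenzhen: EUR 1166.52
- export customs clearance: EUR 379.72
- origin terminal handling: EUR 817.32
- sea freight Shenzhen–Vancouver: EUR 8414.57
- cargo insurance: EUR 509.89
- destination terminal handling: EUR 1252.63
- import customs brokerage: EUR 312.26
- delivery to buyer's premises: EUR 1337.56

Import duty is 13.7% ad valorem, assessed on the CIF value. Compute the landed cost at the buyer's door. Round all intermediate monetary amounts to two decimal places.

EXW: the seller makes goods available at their premises; the buyer bears all onward costs.
CIF value = EXW price + inland to port + export clearance + origin terminal + freight + insurance = 37515.00 + 1166.52 + 379.72 + 817.32 + 8414.57 + 509.89 = 48803.02
Import duty = 48803.02 × 13.7% = 6686.01
Buyer bears: inland to port 1166.52 + export clearance 379.72 + origin terminal 817.32 + freight 8414.57 + insurance 509.89 + destination terminal 1252.63 + brokerage 312.26 + delivery 1337.56 + duty 6686.01 = 20876.48
Landed cost = invoice 37515.00 + 20876.48 = 58391.48

Total landed cost: EUR 58391.48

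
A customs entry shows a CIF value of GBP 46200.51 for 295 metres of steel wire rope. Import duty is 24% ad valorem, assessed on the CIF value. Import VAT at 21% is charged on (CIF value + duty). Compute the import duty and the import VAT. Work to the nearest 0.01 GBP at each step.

Import duty = 46200.51 × 24% = 11088.12
VAT base = CIF + duty = 46200.51 + 11088.12 = 57288.63
Import VAT = 57288.63 × 21% = 12030.61

Import duty: GBP 11088.12; import VAT: GBP 12030.61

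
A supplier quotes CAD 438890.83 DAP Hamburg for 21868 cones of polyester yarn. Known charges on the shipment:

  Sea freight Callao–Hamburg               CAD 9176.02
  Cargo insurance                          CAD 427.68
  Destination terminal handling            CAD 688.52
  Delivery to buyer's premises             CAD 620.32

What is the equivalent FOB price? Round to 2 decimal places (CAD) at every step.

FOB price: CAD 427978.29

From DAP to FOB, the seller no longer bears: freight, insurance, destination terminal, delivery.
FOB price = 438890.83 − 9176.02 − 427.68 − 688.52 − 620.32 = 427978.29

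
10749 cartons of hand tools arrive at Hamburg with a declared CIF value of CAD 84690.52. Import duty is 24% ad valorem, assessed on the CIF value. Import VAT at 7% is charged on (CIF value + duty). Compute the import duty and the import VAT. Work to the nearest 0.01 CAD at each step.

Import duty = 84690.52 × 24% = 20325.72
VAT base = CIF + duty = 84690.52 + 20325.72 = 105016.24
Import VAT = 105016.24 × 7% = 7351.14

Import duty: CAD 20325.72; import VAT: CAD 7351.14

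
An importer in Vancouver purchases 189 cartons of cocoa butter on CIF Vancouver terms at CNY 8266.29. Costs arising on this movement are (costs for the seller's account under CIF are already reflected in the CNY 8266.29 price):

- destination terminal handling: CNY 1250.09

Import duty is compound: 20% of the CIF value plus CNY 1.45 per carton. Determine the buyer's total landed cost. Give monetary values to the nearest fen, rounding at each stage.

CIF: the seller pays costs through ocean freight and marine insurance to the destination port.
The CIF price already equals the CIF value: 8266.29
Ad valorem component: 8266.29 × 20% = 1653.26
Specific component: 189 × 1.45 = 274.05
Import duty = 1653.26 + 274.05 = 1927.31
Buyer bears: destination terminal 1250.09 + duty 1927.31 = 3177.40
Landed cost = invoice 8266.29 + 3177.40 = 11443.69

Total landed cost: CNY 11443.69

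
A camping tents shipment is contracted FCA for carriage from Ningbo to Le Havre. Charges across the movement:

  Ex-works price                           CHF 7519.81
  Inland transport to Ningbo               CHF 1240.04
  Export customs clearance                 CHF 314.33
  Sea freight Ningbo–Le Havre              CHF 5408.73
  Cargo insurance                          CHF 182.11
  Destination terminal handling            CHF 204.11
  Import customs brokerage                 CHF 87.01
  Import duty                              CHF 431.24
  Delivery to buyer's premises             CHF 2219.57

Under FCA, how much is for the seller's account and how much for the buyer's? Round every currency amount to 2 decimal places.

FCA: the seller delivers export-cleared goods to the carrier; the buyer bears costs from that point.
Seller's account: goods 7519.81 + inland to port 1240.04 + export clearance 314.33 = 9074.18
Buyer's account: freight 5408.73 + insurance 182.11 + destination terminal 204.11 + brokerage 87.01 + duty 431.24 + delivery 2219.57 = 8532.77

Seller: CHF 9074.18; buyer: CHF 8532.77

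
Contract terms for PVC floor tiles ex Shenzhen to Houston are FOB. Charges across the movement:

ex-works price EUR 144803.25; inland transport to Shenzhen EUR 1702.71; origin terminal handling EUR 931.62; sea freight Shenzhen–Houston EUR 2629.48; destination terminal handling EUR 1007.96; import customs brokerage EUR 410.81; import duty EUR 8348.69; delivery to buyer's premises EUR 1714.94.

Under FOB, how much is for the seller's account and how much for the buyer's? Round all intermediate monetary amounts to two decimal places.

Seller: EUR 147437.58; buyer: EUR 14111.88

FOB: the seller bears costs until goods are on board at the origin port; the buyer bears freight, insurance and all costs thereafter.
Seller's account: goods 144803.25 + inland to port 1702.71 + origin terminal 931.62 = 147437.58
Buyer's account: freight 2629.48 + destination terminal 1007.96 + brokerage 410.81 + duty 8348.69 + delivery 1714.94 = 14111.88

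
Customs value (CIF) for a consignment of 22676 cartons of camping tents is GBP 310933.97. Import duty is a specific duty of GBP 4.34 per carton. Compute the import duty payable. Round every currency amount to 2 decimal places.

Import duty: GBP 98413.84

Import duty = 22676 × 4.34 = 98413.84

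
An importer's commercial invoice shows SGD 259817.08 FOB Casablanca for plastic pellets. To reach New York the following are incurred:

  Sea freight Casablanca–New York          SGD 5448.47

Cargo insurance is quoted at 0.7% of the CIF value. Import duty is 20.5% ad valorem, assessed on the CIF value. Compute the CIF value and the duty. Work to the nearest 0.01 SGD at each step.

CIF value: SGD 267135.50; import duty: SGD 54762.78

Let C be the CIF value. C = FOB price + freight + 0.7% × C
C − 0.7% × C = 259817.08 + 5448.47
0.993 × C = 265265.55
C = 265265.55 / 0.993 = 267135.50
Insurance premium = 0.7% × 267135.50 = 1869.95
Import duty = 267135.50 × 20.5% = 54762.78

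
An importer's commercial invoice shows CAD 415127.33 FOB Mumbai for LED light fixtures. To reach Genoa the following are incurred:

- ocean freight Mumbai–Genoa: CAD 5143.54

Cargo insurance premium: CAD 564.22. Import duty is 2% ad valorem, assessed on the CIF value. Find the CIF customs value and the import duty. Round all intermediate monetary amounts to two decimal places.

CIF value: CAD 420835.09; import duty: CAD 8416.70

CIF = FOB price + freight + insurance
CIF = 415127.33 + 5143.54 + 564.22 = 420835.09
Import duty = 420835.09 × 2% = 8416.70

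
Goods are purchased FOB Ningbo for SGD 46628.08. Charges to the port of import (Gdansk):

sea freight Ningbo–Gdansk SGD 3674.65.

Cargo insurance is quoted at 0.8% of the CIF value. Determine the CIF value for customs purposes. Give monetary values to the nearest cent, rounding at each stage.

CIF value: SGD 50708.40

Let C be the CIF value. C = FOB price + freight + 0.8% × C
C − 0.8% × C = 46628.08 + 3674.65
0.992 × C = 50302.73
C = 50302.73 / 0.992 = 50708.40
Insurance premium = 0.8% × 50708.40 = 405.67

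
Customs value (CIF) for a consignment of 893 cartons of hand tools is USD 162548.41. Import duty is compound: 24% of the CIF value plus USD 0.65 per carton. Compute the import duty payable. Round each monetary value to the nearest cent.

Import duty: USD 39592.07

Ad valorem component: 162548.41 × 24% = 39011.62
Specific component: 893 × 0.65 = 580.45
Import duty = 39011.62 + 580.45 = 39592.07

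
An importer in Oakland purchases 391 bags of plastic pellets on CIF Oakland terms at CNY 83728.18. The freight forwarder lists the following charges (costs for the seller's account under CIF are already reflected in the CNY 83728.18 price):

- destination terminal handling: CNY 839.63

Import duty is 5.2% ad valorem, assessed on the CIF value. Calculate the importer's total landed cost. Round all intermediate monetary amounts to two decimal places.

CIF: the seller pays costs through ocean freight and marine insurance to the destination port.
The CIF price already equals the CIF value: 83728.18
Import duty = 83728.18 × 5.2% = 4353.87
Buyer bears: destination terminal 839.63 + duty 4353.87 = 5193.50
Landed cost = invoice 83728.18 + 5193.50 = 88921.68

Total landed cost: CNY 88921.68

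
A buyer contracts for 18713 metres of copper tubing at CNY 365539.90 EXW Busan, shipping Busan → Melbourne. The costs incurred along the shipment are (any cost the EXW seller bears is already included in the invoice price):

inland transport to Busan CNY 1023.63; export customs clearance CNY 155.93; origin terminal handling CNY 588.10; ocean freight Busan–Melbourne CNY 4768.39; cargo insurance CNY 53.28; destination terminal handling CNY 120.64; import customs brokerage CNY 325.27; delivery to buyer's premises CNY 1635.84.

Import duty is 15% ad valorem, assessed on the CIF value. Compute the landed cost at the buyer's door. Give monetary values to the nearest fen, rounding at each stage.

EXW: the seller makes goods available at their premises; the buyer bears all onward costs.
CIF value = EXW price + inland to port + export clearance + origin terminal + freight + insurance = 365539.90 + 1023.63 + 155.93 + 588.10 + 4768.39 + 53.28 = 372129.23
Import duty = 372129.23 × 15% = 55819.38
Buyer bears: inland to port 1023.63 + export clearance 155.93 + origin terminal 588.10 + freight 4768.39 + insurance 53.28 + destination terminal 120.64 + brokerage 325.27 + delivery 1635.84 + duty 55819.38 = 64490.46
Landed cost = invoice 365539.90 + 64490.46 = 430030.36

Total landed cost: CNY 430030.36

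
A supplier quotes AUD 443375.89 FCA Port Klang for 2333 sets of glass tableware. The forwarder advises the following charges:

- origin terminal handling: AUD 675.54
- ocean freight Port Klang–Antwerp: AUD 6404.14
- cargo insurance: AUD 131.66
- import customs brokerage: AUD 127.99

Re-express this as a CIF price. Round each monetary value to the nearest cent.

CIF price: AUD 450587.23

Not relevant to the conversion: brokerage — on the buyer under both terms; not part of either seller's price.
From FCA to CIF, the seller additionally bears: origin terminal, freight, insurance.
CIF price = 443375.89 + 675.54 + 6404.14 + 131.66 = 450587.23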